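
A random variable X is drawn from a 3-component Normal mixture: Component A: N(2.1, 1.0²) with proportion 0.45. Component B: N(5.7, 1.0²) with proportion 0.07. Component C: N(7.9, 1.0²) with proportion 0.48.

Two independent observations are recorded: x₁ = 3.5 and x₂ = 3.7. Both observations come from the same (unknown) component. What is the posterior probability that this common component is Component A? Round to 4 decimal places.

The responsibility of component k is P(Z=k) f_k(x) divided by Σ_j P(Z=j) f_j(x).
Since both observations come from the same component, the likelihood for component k is f_k(x₁)·f_k(x₂).
  f_A = [0.149727] × [0.110921] = 0.0166079
  f_B = [0.0354746] × [0.053991] = 0.00191531
  f_C = [2.49425e-05] × [5.89431e-05] = 1.47019e-09
Unnormalised posteriors:
  P(Z=A)·f_A = 0.45 × 0.0166079 = 0.00747355
  P(Z=B)·f_B = 0.07 × 0.00191531 = 0.000134072
  P(Z=C)·f_C = 0.48 × 1.47019e-09 = 7.05689e-10
Denominator: 0.00747355 + 0.000134072 + 7.05689e-10 = 0.00760763
P(Component A | x₁,x₂) = 0.00747355 / 0.00760763 ≈ 0.9824

0.9824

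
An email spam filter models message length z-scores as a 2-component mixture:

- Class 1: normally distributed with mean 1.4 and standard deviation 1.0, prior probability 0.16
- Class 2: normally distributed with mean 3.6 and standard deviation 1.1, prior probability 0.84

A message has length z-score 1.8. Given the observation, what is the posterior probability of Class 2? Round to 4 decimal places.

0.5754

By Bayes' theorem, P(k | x) = w_k f_k(x) / Σ_j w_j f_j(x).
Evaluate each component's likelihood at the observed value:
  p_1 = (1/(1.0·√(2π)))·exp(−(1.8−1.4)²/(2·1.0²)) = 0.398942·exp(-0.08000) = 0.36827
  p_2 = (1/(1.1·√(2π)))·exp(−(1.8−3.6)²/(2·1.1²)) = 0.362675·exp(-1.33884) = 0.0950748
Multiply by the mixture weights:
  w_1·p_1 = 0.16 × 0.36827 = 0.0589232
  w_2·p_2 = 0.84 × 0.0950748 = 0.0798628
Sum: 0.0589232 + 0.0798628 = 0.138786
P(Class 2 | 1.8) ≈ 0.5754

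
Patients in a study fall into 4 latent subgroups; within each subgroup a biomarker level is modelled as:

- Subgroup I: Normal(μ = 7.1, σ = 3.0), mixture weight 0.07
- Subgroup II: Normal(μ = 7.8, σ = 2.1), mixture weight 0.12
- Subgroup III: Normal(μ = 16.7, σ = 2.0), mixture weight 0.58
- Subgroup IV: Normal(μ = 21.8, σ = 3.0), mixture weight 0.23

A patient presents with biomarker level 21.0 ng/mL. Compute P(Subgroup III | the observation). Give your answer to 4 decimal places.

Posterior ∝ prior × likelihood, so P(k | x) ∝ π_k f_k(x); normalise over all components.
Normal densities:
  f_I = 2.89814e-06
  f_II = 5.00218e-10
  f_III = 0.019775
  f_IV = 0.128336
Multiply by the mixture weights:
  π_I·f_I = 0.07 × 2.89814e-06 = 2.0287e-07
  π_II·f_II = 0.12 × 5.00218e-10 = 6.00261e-11
  π_III·f_III = 0.58 × 0.019775 = 0.0114695
  π_IV·f_IV = 0.23 × 0.128336 = 0.0295172
Denominator: 2.0287e-07 + 6.00261e-11 + 0.0114695 + 0.0295172 = 0.0409869
Responsibility of Subgroup III: 0.0114695 / 0.0409869 ≈ 0.2798

0.2798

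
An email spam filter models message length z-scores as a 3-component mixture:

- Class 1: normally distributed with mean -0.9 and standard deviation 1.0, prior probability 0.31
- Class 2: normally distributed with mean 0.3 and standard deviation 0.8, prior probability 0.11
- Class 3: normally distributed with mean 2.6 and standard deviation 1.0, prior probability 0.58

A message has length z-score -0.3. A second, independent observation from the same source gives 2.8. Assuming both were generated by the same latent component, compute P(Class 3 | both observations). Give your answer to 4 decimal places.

0.8708

P(component k | x) = P(Z=k)·f_k(x) / marginal(x), where marginal(x) = Σ_j P(Z=j)·f_j(x).
Since both observations come from the same component, the likelihood for component k is f_k(x₁)·f_k(x₂).
  L_1 = [(1/(1.0·√(2π)))·exp(−(-0.3−-0.9)²/(2·1.0²)) = 0.398942·exp(-0.18000) = 0.333225] × [0.00042478] = 0.000141547
  L_2 = [(1/(0.8·√(2π)))·exp(−(-0.3−0.3)²/(2·0.8²)) = 0.498678·exp(-0.28125) = 0.376422] × [0.00377782] = 0.00142205
  L_3 = [(1/(1.0·√(2π)))·exp(−(-0.3−2.6)²/(2·1.0²)) = 0.398942·exp(-4.20500) = 0.00595253] × [0.391043] = 0.00232769
Weight by the priors:
  P(Z=1)·L_1 = 0.31 × 0.000141547 = 4.38796e-05
  P(Z=2)·L_2 = 0.11 × 0.00142205 = 0.000156426
  P(Z=3)·L_3 = 0.58 × 0.00232769 = 0.00135006
Normaliser: 4.38796e-05 + 0.000156426 + 0.00135006 = 0.00155037
So the posterior for Class 3 is 0.00135006 / 0.00155037 ≈ 0.8708.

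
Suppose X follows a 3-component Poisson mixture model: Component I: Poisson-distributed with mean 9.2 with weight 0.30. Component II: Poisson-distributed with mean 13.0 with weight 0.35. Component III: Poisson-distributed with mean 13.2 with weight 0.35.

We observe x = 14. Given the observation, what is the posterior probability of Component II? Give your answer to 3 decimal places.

0.432

Posterior ∝ prior × likelihood, so P(k | x) ∝ w_k f_k(x); normalise over all components.
Poisson probabilities:
  f_I = e^(−9.2)·9.2^14/14! = 0.0360672
  f_II = e^(−13.0)·13.0^14/14! = 0.102087
  f_III = e^(−13.2)·13.2^14/14! = 0.1035
Prior × likelihood for each component:
  w_I·f_I = 0.30 × 0.0360672 = 0.0108201
  w_II·f_II = 0.35 × 0.102087 = 0.0357304
  w_III·f_III = 0.35 × 0.1035 = 0.0362249
Denominator: 0.0108201 + 0.0357304 + 0.0362249 = 0.0827755
P(Component II | the observation) = 0.0357304 / 0.0827755 ≈ 0.432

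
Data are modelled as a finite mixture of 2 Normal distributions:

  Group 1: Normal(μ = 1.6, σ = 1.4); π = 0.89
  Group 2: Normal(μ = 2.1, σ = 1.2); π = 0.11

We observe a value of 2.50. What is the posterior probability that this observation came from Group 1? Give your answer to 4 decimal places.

By Bayes' theorem, P(k | x) = π_k f_k(x) / Σ_j π_j f_j(x).
Normal densities:
  L_1 = (1/(1.4·√(2π)))·exp(−(2.50−1.6)²/(2·1.4²)) = 0.284959·exp(-0.20663) = 0.231762
  L_2 = (1/(1.2·√(2π)))·exp(−(2.50−2.1)²/(2·1.2²)) = 0.332452·exp(-0.05556) = 0.314486
Unnormalised posteriors:
  π_1·L_1 = 0.89 × 0.231762 = 0.206268
  π_2·L_2 = 0.11 × 0.314486 = 0.0345935
Evidence: 0.206268 + 0.0345935 = 0.240862
So the posterior for Group 1 is 0.206268 / 0.240862 ≈ 0.8564.

0.8564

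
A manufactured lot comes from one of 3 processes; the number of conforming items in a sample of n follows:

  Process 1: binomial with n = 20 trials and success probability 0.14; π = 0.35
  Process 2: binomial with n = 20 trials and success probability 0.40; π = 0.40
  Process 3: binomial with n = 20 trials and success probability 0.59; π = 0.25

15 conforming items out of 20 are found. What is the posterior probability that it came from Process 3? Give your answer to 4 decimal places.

0.9694

The responsibility of component k is π_k f_k(x) divided by Σ_j π_j f_j(x).
Evaluate each component's likelihood at the observed value:
  p_1 = C(20,15)·0.14^15·0.86^5 = 15504·1.55568e-13·0.470427 = 1.13464e-09
  p_2 = C(20,15)·0.40^15·0.60^5 = 15504·1.07374e-06·0.07776 = 0.00129449
  p_3 = C(20,15)·0.59^15·0.41^5 = 15504·0.00036541·0.0115856 = 0.0656362
Prior × likelihood for each component:
  π_1·p_1 = 0.35 × 1.13464e-09 = 3.97123e-10
  π_2·p_2 = 0.40 × 0.00129449 = 0.000517797
  π_3·p_3 = 0.25 × 0.0656362 = 0.016409
Sum: 3.97123e-10 + 0.000517797 + 0.016409 = 0.0169268
Responsibility of Process 3: 0.016409 / 0.0169268 ≈ 0.9694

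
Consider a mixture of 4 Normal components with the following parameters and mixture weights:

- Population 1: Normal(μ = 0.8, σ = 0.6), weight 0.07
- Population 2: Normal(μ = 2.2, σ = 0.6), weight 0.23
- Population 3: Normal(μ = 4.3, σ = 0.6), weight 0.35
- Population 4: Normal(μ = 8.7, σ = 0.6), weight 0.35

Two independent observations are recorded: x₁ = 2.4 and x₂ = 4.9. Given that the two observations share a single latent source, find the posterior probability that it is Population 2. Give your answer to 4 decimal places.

Apply Bayes' rule: the posterior for each component is proportional to its prior times its likelihood at x.
Since both observations come from the same component, the likelihood for component k is f_k(x₁)·f_k(x₂).
  L_1 = [0.0189933] × [4.82158e-11] = 9.15777e-13
  L_2 = [0.628972] × [2.66396e-05] = 1.67555e-05
  L_3 = [0.00441829] × [0.403285] = 0.00178183
  L_4 = [7.62563e-25] × [1.29641e-09] = 9.88592e-34
Weight by the priors:
  π_1·L_1 = 0.07 × 9.15777e-13 = 6.41044e-14
  π_2·L_2 = 0.23 × 1.67555e-05 = 3.85378e-06
  π_3·L_3 = 0.35 × 0.00178183 = 0.00062364
  π_4·L_4 = 0.35 × 9.88592e-34 = 3.46007e-34
Sum: 6.41044e-14 + 3.85378e-06 + 0.00062364 + 3.46007e-34 = 0.000627494
P(Population 2 | data) = 3.85378e-06 / 0.000627494 ≈ 0.0061

0.0061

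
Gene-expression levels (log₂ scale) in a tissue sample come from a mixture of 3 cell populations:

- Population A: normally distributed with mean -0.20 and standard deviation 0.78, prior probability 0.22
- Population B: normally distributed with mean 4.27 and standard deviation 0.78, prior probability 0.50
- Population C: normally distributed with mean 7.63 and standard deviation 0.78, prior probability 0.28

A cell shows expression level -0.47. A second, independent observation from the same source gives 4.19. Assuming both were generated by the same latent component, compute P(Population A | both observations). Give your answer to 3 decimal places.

0.852

P(component k | x) = w_k·f_k(x) / marginal(x), where marginal(x) = Σ_j w_j·f_j(x).
Since both observations come from the same component, the likelihood for component k is f_k(x₁)·f_k(x₂).
  L_A = [(1/(0.78·√(2π)))·exp(−(-0.47−-0.20)²/(2·0.78²)) = 0.511464·exp(-0.05991) = 0.481722] × [6.76564e-08] = 3.25916e-08
  L_B = [(1/(0.78·√(2π)))·exp(−(-0.47−4.27)²/(2·0.78²)) = 0.511464·exp(-18.46450) = 4.89538e-09] × [0.508781] = 2.49068e-09
  L_C = [(1/(0.78·√(2π)))·exp(−(-0.47−7.63)²/(2·0.78²)) = 0.511464·exp(-53.92012) = 1.95707e-24] × [3.05649e-05] = 5.98176e-29
Unnormalised posteriors:
  w_A·L_A = 0.22 × 3.25916e-08 = 7.17015e-09
  w_B·L_B = 0.50 × 2.49068e-09 = 1.24534e-09
  w_C·L_C = 0.28 × 5.98176e-29 = 1.67489e-29
Normaliser: 7.17015e-09 + 1.24534e-09 + 1.67489e-29 = 8.41548e-09
P(Population A | x) ≈ 0.852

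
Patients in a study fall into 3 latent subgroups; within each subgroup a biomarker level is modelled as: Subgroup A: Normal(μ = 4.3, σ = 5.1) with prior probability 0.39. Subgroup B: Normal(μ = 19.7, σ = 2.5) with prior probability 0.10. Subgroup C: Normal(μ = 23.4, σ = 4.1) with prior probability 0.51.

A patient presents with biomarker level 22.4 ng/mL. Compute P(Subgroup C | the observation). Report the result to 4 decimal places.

By Bayes' theorem, P(k | x) = π_k f_k(x) / Σ_j π_j f_j(x).
Evaluate each component's likelihood at the observed value:
  L_A = (1/(5.1·√(2π)))·exp(−(22.4−4.3)²/(2·5.1²)) = 0.078224·exp(-6.29777) = 0.000143964
  L_B = (1/(2.5·√(2π)))·exp(−(22.4−19.7)²/(2·2.5²)) = 0.159577·exp(-0.58320) = 0.0890614
  L_C = (1/(4.1·√(2π)))·exp(−(22.4−23.4)²/(2·4.1²)) = 0.097303·exp(-0.02974) = 0.0944514
Weight by the priors:
  π_A·L_A = 0.39 × 0.000143964 = 5.61459e-05
  π_B·L_B = 0.10 × 0.0890614 = 0.00890614
  π_C·L_C = 0.51 × 0.0944514 = 0.0481702
Evidence: 5.61459e-05 + 0.00890614 + 0.0481702 = 0.0571325
P(Subgroup C | x) = 0.0481702 / 0.0571325 ≈ 0.8431

0.8431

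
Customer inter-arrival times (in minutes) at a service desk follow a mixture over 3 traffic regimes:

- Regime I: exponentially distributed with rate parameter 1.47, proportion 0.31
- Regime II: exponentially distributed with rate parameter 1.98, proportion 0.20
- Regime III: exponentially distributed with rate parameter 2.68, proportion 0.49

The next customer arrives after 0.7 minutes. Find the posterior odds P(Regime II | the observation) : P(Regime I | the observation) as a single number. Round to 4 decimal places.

Only the two components matter; the odds are (π_i f_i(x)) / (π_j f_j(x)).
Exponential densities:
  L_I = 0.525325
  L_II = 0.495146
  L_III = 0.410581
0.0990291 / 0.162851 ≈ 0.6081

0.6081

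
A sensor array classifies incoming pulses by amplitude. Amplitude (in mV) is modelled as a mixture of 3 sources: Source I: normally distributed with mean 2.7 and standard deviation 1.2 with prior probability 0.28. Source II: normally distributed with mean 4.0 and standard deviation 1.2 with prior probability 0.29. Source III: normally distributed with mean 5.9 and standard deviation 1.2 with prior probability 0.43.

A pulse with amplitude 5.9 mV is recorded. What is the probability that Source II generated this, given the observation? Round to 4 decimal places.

0.1590

Posterior ∝ prior × likelihood, so P(k | x) ∝ w_k f_k(x); normalise over all components.
Component likelihoods at x = 5.9 mV:
  p_I = (1/(1.2·√(2π)))·exp(−(5.9−2.7)²/(2·1.2²)) = 0.332452·exp(-3.55556) = 0.00949666
  p_II = (1/(1.2·√(2π)))·exp(−(5.9−4.0)²/(2·1.2²)) = 0.332452·exp(-1.25347) = 0.0949189
  p_III = (1/(1.2·√(2π)))·exp(−(5.9−5.9)²/(2·1.2²)) = 0.332452·exp(-0.00000) = 0.332452
Multiply by the mixture weights:
  w_I·p_I = 0.28 × 0.00949666 = 0.00265906
  w_II·p_II = 0.29 × 0.0949189 = 0.0275265
  w_III·p_III = 0.43 × 0.332452 = 0.142954
Denominator: 0.00265906 + 0.0275265 + 0.142954 = 0.17314
P(Source II | x) = 0.0275265 / 0.17314 ≈ 0.1590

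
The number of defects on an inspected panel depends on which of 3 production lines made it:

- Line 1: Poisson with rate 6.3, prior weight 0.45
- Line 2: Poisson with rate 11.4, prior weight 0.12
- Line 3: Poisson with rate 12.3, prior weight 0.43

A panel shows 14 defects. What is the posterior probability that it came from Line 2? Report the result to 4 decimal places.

P(component k | x) = P(Z=k)·f_k(x) / marginal(x), where marginal(x) = Σ_j P(Z=j)·f_j(x).
Poisson probabilities:
  f_1 = 0.00326817
  f_2 = 0.0804086
  f_3 = 0.0947199
Multiply by the mixture weights:
  P(Z=1)·f_1 = 0.45 × 0.00326817 = 0.00147067
  P(Z=2)·f_2 = 0.12 × 0.0804086 = 0.00964903
  P(Z=3)·f_3 = 0.43 × 0.0947199 = 0.0407295
Normaliser: 0.00147067 + 0.00964903 + 0.0407295 = 0.0518492
So the posterior for Line 2 is 0.00964903 / 0.0518492 ≈ 0.1861.

0.1861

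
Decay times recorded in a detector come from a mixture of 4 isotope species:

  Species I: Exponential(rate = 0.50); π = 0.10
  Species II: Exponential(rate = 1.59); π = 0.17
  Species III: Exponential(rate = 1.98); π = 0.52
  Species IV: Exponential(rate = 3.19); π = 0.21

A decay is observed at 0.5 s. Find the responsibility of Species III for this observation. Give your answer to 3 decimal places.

Posterior ∝ prior × likelihood, so P(k | x) ∝ P(Z=k) f_k(x); normalise over all components.
Exponential densities:
  f_I = 0.50·e^(−0.50·0.5) = 0.50·e^(−0.2500) = 0.3894
  f_II = 1.59·e^(−1.59·0.5) = 1.59·e^(−0.7950) = 0.718014
  f_III = 1.98·e^(−1.98·0.5) = 1.98·e^(−0.9900) = 0.735722
  f_IV = 3.19·e^(−3.19·0.5) = 3.19·e^(−1.5950) = 0.647278
Weight by the priors:
  P(Z=I)·f_I = 0.10 × 0.3894 = 0.03894
  P(Z=II)·f_II = 0.17 × 0.718014 = 0.122062
  P(Z=III)·f_III = 0.52 × 0.735722 = 0.382575
  P(Z=IV)·f_IV = 0.21 × 0.647278 = 0.135928
Marginal: 0.03894 + 0.122062 + 0.382575 + 0.135928 = 0.679506
P(Species III | 0.5 s) = 0.382575 / 0.679506 ≈ 0.563

0.563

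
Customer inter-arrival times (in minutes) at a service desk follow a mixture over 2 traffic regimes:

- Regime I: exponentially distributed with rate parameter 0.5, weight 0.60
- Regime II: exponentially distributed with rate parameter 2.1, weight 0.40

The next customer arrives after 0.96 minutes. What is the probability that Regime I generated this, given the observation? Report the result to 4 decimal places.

0.6240

By Bayes' theorem, P(k | x) = P(Z=k) f_k(x) / Σ_j P(Z=j) f_j(x).
Component likelihoods at x = 0.96 minutes:
  f_I = 0.309392
  f_II = 0.279693
Prior × likelihood for each component:
  P(Z=I)·f_I = 0.60 × 0.309392 = 0.185635
  P(Z=II)·f_II = 0.40 × 0.279693 = 0.111877
Normaliser: 0.185635 + 0.111877 = 0.297512
Responsibility of Regime I: 0.185635 / 0.297512 ≈ 0.6240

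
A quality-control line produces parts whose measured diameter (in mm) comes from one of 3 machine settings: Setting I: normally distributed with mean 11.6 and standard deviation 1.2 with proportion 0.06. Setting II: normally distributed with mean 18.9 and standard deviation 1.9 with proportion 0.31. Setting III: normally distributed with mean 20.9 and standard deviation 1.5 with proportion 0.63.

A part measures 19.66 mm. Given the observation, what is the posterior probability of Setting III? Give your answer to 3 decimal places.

0.665

The responsibility of component k is π_k f_k(x) divided by Σ_j π_j f_j(x).
Evaluate each component's likelihood at the observed value:
  L_I = 5.31414e-11
  L_II = 0.193826
  L_III = 0.188984
Prior × likelihood for each component:
  π_I·L_I = 0.06 × 5.31414e-11 = 3.18848e-12
  π_II·L_II = 0.31 × 0.193826 = 0.0600862
  π_III·L_III = 0.63 × 0.188984 = 0.11906
Denominator: 3.18848e-12 + 0.0600862 + 0.11906 = 0.179146
P(Setting III | x) ≈ 0.665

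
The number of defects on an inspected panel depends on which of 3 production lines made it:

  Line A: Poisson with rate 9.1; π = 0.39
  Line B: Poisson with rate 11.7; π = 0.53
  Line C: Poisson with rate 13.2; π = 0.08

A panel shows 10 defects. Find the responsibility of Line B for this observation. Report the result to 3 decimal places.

0.522

Posterior ∝ prior × likelihood, so P(k | x) ∝ π_k f_k(x); normalise over all components.
Poisson probabilities:
  L_A = e^(−9.1)·9.1^10/10! = 0.119832
  L_B = e^(−11.7)·11.7^10/10! = 0.109863
  L_C = e^(−13.2)·13.2^10/10! = 0.081901
Prior × likelihood for each component:
  π_A·L_A = 0.39 × 0.119832 = 0.0467343
  π_B·L_B = 0.53 × 0.109863 = 0.0582272
  π_C·L_C = 0.08 × 0.081901 = 0.00655208
Evidence: 0.0467343 + 0.0582272 + 0.00655208 = 0.111514
P(Line B | the observation) = 0.0582272 / 0.111514 ≈ 0.522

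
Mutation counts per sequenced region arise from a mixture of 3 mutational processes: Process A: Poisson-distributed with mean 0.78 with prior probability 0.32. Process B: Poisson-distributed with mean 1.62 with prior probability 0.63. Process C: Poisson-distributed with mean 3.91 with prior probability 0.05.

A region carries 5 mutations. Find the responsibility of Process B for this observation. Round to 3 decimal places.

Posterior ∝ prior × likelihood, so P(k | x) ∝ π_k f_k(x); normalise over all components.
Poisson probabilities:
  f_A = 0.00110292
  f_B = 0.0184008
  f_C = 0.15262
Weight by the priors:
  π_A·f_A = 0.32 × 0.00110292 = 0.000352933
  π_B·f_B = 0.63 × 0.0184008 = 0.0115925
  π_C·f_C = 0.05 × 0.15262 = 0.00763099
Marginal: 0.000352933 + 0.0115925 + 0.00763099 = 0.0195764
P(Process B | the observation) = 0.0115925 / 0.0195764 ≈ 0.592

0.592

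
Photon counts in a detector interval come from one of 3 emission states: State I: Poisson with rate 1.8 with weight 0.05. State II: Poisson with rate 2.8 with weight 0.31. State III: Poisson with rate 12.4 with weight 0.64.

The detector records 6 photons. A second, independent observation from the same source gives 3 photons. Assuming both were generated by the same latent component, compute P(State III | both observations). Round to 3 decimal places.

0.006

Apply Bayes' rule: the posterior for each component is proportional to its prior times its likelihood at x.
Since both observations come from the same component, the likelihood for component k is f_k(x₁)·f_k(x₂).
  f_I = [e^(−1.8)·1.8^6/6! = 0.00780859] × [0.160671] = 0.00125461
  f_II = [e^(−2.8)·2.8^6/6! = 0.0406997] × [0.222484] = 0.00905502
  f_III = [e^(−12.4)·12.4^6/6! = 0.0207944] × [0.00130877] = 2.7215e-05
Multiply by the mixture weights:
  π_I·f_I = 0.05 × 0.00125461 = 6.27305e-05
  π_II·f_II = 0.31 × 0.00905502 = 0.00280706
  π_III·f_III = 0.64 × 2.7215e-05 = 1.74176e-05
Marginal: 6.27305e-05 + 0.00280706 + 1.74176e-05 = 0.0028872
Responsibility of State III: 1.74176e-05 / 0.0028872 ≈ 0.006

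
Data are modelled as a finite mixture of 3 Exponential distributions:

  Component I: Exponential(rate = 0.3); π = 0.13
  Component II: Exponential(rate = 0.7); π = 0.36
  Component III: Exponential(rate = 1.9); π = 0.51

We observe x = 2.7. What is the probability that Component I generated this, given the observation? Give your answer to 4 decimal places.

Posterior ∝ prior × likelihood, so P(k | x) ∝ P(Z=k) f_k(x); normalise over all components.
Evaluate each component's likelihood at the observed value:
  f_I = 0.3·e^(−0.3·2.7) = 0.3·e^(−0.8100) = 0.133457
  f_II = 0.7·e^(−0.7·2.7) = 0.7·e^(−1.8900) = 0.10575
  f_III = 1.9·e^(−1.9·2.7) = 1.9·e^(−5.1300) = 0.0112415
Unnormalised posteriors:
  P(Z=I)·f_I = 0.13 × 0.133457 = 0.0173495
  P(Z=II)·f_II = 0.36 × 0.10575 = 0.0380701
  P(Z=III)·f_III = 0.51 × 0.0112415 = 0.00573315
Denominator: 0.0173495 + 0.0380701 + 0.00573315 = 0.0611527
Responsibility of Component I: 0.0173495 / 0.0611527 ≈ 0.2837

0.2837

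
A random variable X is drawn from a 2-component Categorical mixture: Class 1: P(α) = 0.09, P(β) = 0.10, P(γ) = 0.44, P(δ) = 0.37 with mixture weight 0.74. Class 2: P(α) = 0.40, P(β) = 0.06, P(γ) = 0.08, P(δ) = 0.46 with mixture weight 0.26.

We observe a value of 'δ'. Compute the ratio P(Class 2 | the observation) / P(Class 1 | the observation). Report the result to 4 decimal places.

Posterior odds = (π_i f_i(x)) / (π_j f_j(x)); the normalising sum cancels.
Evaluate each component's likelihood at the observed value:
  p_1 = P(δ | comp) = 0.37
  p_2 = P(δ | comp) = 0.46
Odds = (0.26/0.74) × (0.46/0.37) = 0.351351 × 1.24324 ≈ 0.4368

0.4368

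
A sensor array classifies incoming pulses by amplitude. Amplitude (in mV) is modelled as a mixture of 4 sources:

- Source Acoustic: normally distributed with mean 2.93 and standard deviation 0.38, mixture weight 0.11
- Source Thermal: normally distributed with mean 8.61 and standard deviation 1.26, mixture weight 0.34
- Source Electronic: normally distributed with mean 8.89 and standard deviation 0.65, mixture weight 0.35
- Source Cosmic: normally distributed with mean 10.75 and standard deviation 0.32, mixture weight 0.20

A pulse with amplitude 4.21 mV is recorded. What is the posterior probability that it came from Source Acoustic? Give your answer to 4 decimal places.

Apply Bayes' rule: the posterior for each component is proportional to its prior times its likelihood at x.
Component likelihoods at x = 4.21 mV:
  p_Acoustic = 0.00360842
  p_Thermal = 0.000712092
  p_Electronic = 3.39691e-12
  p_Cosmic = 2.48441e-91
Multiply by the mixture weights:
  w_Acoustic·p_Acoustic = 0.11 × 0.00360842 = 0.000396926
  w_Thermal·p_Thermal = 0.34 × 0.000712092 = 0.000242111
  w_Electronic·p_Electronic = 0.35 × 3.39691e-12 = 1.18892e-12
  w_Cosmic·p_Cosmic = 0.20 × 2.48441e-91 = 4.96882e-92
Marginal: 0.000396926 + 0.000242111 + 1.18892e-12 + 4.96882e-92 = 0.000639038
P(Source Acoustic | 4.21 mV) = 0.000396926 / 0.000639038 ≈ 0.6211

0.6211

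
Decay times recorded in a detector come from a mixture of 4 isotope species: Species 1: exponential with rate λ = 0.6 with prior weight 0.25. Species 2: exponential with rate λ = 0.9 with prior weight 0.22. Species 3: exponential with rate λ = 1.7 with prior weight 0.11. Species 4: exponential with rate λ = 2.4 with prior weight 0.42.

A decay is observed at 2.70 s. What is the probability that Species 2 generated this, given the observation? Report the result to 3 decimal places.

0.345

P(component k | x) = π_k·f_k(x) / marginal(x), where marginal(x) = Σ_j π_j·f_j(x).
Component likelihoods at x = 2.70 s:
  L_1 = 0.118739
  L_2 = 0.0792331
  L_3 = 0.0172599
  L_4 = 0.00368115
Multiply by the mixture weights:
  π_1·L_1 = 0.25 × 0.118739 = 0.0296848
  π_2·L_2 = 0.22 × 0.0792331 = 0.0174313
  π_3·L_3 = 0.11 × 0.0172599 = 0.00189858
  π_4·L_4 = 0.42 × 0.00368115 = 0.00154608
Sum: 0.0296848 + 0.0174313 + 0.00189858 + 0.00154608 = 0.0505608
Responsibility of Species 2: 0.0174313 / 0.0505608 ≈ 0.345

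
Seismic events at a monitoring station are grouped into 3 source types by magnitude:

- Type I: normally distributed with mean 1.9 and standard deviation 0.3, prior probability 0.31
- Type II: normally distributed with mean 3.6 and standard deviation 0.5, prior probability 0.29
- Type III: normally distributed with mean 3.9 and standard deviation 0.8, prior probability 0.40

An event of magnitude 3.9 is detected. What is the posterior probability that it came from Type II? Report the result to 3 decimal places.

P(component k | x) = π_k·f_k(x) / marginal(x), where marginal(x) = Σ_j π_j·f_j(x).
Normal densities:
  L_I = (1/(0.3·√(2π)))·exp(−(3.9−1.9)²/(2·0.3²)) = 1.329808·exp(-22.22222) = 2.9703e-10
  L_II = (1/(0.5·√(2π)))·exp(−(3.9−3.6)²/(2·0.5²)) = 0.797885·exp(-0.18000) = 0.666449
  L_III = (1/(0.8·√(2π)))·exp(−(3.9−3.9)²/(2·0.8²)) = 0.498678·exp(-0.00000) = 0.498678
Multiply by the mixture weights:
  π_I·L_I = 0.31 × 2.9703e-10 = 9.20793e-11
  π_II·L_II = 0.29 × 0.666449 = 0.19327
  π_III·L_III = 0.40 × 0.498678 = 0.199471
Sum: 9.20793e-11 + 0.19327 + 0.199471 = 0.392741
P(Type II | x) = 0.19327 / 0.392741 ≈ 0.492

0.492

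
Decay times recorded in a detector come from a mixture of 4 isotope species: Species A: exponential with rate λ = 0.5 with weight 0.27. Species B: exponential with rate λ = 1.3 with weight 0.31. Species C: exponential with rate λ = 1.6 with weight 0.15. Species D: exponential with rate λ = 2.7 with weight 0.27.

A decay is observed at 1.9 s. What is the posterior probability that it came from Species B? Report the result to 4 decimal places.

0.3339

The responsibility of component k is π_k f_k(x) divided by Σ_j π_j f_j(x).
Evaluate each component's likelihood at the observed value:
  p_A = 0.5·e^(−0.5·1.9) = 0.5·e^(−0.9500) = 0.193371
  p_B = 1.3·e^(−1.3·1.9) = 1.3·e^(−2.4700) = 0.10996
  p_C = 1.6·e^(−1.6·1.9) = 1.6·e^(−3.0400) = 0.0765358
  p_D = 2.7·e^(−2.7·1.9) = 2.7·e^(−5.1300) = 0.0159747
Unnormalised posteriors:
  π_A·p_A = 0.27 × 0.193371 = 0.05221
  π_B·p_B = 0.31 × 0.10996 = 0.0340877
  π_C·p_C = 0.15 × 0.0765358 = 0.0114804
  π_D·p_D = 0.27 × 0.0159747 = 0.00431317
Normaliser: 0.05221 + 0.0340877 + 0.0114804 + 0.00431317 = 0.102091
Responsibility of Species B: 0.0340877 / 0.102091 ≈ 0.3339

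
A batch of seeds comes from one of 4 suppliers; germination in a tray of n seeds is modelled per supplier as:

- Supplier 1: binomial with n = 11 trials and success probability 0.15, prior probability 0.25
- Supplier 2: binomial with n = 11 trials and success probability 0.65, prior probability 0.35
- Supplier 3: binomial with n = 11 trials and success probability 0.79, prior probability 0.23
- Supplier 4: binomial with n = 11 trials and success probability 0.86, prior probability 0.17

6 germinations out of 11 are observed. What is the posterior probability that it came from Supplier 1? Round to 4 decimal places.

0.0076

Posterior ∝ prior × likelihood, so P(k | x) ∝ P(Z=k) f_k(x); normalise over all components.
Component likelihoods at x = 6 germinations out of 11:
  L_1 = C(11,6)·0.15^6·0.85^5 = 462·1.13906e-05·0.443705 = 0.00233499
  L_2 = C(11,6)·0.65^6·0.35^5 = 462·0.0754189·0.00525219 = 0.183005
  L_3 = C(11,6)·0.79^6·0.21^5 = 462·0.243087·0.00040841 = 0.0458671
  L_4 = C(11,6)·0.86^6·0.14^5 = 462·0.404567·5.37824e-05 = 0.0100525
Unnormalised posteriors:
  P(Z=1)·L_1 = 0.25 × 0.00233499 = 0.000583746
  P(Z=2)·L_2 = 0.35 × 0.183005 = 0.0640517
  P(Z=3)·L_3 = 0.23 × 0.0458671 = 0.0105494
  P(Z=4)·L_4 = 0.17 × 0.0100525 = 0.00170892
Normaliser: 0.000583746 + 0.0640517 + 0.0105494 + 0.00170892 = 0.0768938
So the posterior for Supplier 1 is 0.000583746 / 0.0768938 ≈ 0.0076.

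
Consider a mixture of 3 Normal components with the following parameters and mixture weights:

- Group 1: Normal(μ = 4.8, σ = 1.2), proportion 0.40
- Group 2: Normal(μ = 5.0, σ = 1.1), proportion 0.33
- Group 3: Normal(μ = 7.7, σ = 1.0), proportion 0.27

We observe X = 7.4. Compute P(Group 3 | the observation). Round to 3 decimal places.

The responsibility of component k is π_k f_k(x) divided by Σ_j π_j f_j(x).
Evaluate each component's likelihood at the observed value:
  L_1 = 0.0317939
  L_2 = 0.0335602
  L_3 = 0.381388
Multiply by the mixture weights:
  π_1·L_1 = 0.40 × 0.0317939 = 0.0127175
  π_2·L_2 = 0.33 × 0.0335602 = 0.0110749
  π_3·L_3 = 0.27 × 0.381388 = 0.102975
Denominator: 0.0127175 + 0.0110749 + 0.102975 = 0.126767
Responsibility of Group 3: 0.102975 / 0.126767 ≈ 0.812

0.812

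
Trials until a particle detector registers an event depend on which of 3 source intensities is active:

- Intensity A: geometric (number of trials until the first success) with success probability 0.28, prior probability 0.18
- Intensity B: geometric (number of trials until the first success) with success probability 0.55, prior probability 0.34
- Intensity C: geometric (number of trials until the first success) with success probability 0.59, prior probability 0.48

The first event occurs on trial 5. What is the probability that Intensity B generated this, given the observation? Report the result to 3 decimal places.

0.262

The responsibility of component k is π_k f_k(x) divided by Σ_j π_j f_j(x).
Geometric probabilities:
  f_A = 0.0752468
  f_B = 0.0225534
  f_C = 0.016672
Unnormalised posteriors:
  π_A·f_A = 0.18 × 0.0752468 = 0.0135444
  π_B·f_B = 0.34 × 0.0225534 = 0.00766817
  π_C·f_C = 0.48 × 0.016672 = 0.00800256
Evidence: 0.0135444 + 0.00766817 + 0.00800256 = 0.0292151
P(Intensity B | the observation) ≈ 0.262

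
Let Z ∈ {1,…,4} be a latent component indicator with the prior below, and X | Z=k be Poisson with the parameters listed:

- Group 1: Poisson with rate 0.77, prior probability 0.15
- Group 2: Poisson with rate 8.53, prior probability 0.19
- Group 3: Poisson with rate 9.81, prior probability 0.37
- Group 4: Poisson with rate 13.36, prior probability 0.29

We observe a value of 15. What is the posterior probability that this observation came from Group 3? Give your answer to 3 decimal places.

0.282

Posterior ∝ prior × likelihood, so P(k | x) ∝ w_k f_k(x); normalise over all components.
Poisson probabilities:
  L_1 = 7.0219e-15
  L_2 = 0.0139061
  L_3 = 0.0314852
  L_4 = 0.0929872
Unnormalised posteriors:
  w_1·L_1 = 0.15 × 7.0219e-15 = 1.05328e-15
  w_2·L_2 = 0.19 × 0.0139061 = 0.00264215
  w_3·L_3 = 0.37 × 0.0314852 = 0.0116495
  w_4·L_4 = 0.29 × 0.0929872 = 0.0269663
Evidence: 1.05328e-15 + 0.00264215 + 0.0116495 + 0.0269663 = 0.041258
Responsibility of Group 3: 0.0116495 / 0.041258 ≈ 0.282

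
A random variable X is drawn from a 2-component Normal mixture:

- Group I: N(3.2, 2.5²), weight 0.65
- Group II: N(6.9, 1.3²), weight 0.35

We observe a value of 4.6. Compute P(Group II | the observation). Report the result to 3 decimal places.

0.202

Posterior ∝ prior × likelihood, so P(k | x) ∝ π_k f_k(x); normalise over all components.
Normal densities:
  f_I = 0.136418
  f_II = 0.064159
Unnormalised posteriors:
  π_I·f_I = 0.65 × 0.136418 = 0.0886719
  π_II·f_II = 0.35 × 0.064159 = 0.0224556
Denominator: 0.0886719 + 0.0224556 = 0.111128
P(Group II | data) = 0.0224556 / 0.111128 ≈ 0.202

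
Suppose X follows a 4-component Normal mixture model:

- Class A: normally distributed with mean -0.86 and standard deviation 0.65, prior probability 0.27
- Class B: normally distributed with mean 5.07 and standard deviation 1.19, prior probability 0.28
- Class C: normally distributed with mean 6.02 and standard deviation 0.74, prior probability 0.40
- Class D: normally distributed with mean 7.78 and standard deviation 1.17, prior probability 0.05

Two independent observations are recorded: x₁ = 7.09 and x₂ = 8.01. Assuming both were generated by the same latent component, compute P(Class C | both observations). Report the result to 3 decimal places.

By Bayes' theorem, P(k | x) = π_k f_k(x) / Σ_j π_j f_j(x).
Since both observations come from the same component, the likelihood for component k is f_k(x₁)·f_k(x₂).
  L_A = [(1/(0.65·√(2π)))·exp(−(7.09−-0.86)²/(2·0.65²)) = 0.613757·exp(-74.79586) = 2.01636e-33] × [2.24583e-41] = 4.52841e-74
  L_B = [(1/(1.19·√(2π)))·exp(−(7.09−5.07)²/(2·1.19²)) = 0.335246·exp(-1.44072) = 0.079372] × [0.0158467] = 0.00125778
  L_C = [(1/(0.74·√(2π)))·exp(−(7.09−6.02)²/(2·0.74²)) = 0.539111·exp(-1.04538) = 0.189529] × [0.0144986] = 0.00274791
  L_D = [(1/(1.17·√(2π)))·exp(−(7.09−7.78)²/(2·1.17²)) = 0.340976·exp(-0.17390) = 0.28655] × [0.334451] = 0.0958371
Multiply by the mixture weights:
  π_A·L_A = 0.27 × 4.52841e-74 = 1.22267e-74
  π_B·L_B = 0.28 × 0.00125778 = 0.000352179
  π_C·L_C = 0.40 × 0.00274791 = 0.00109916
  π_D·L_D = 0.05 × 0.0958371 = 0.00479186
Sum: 1.22267e-74 + 0.000352179 + 0.00109916 + 0.00479186 = 0.0062432
Responsibility of Class C: 0.00109916 / 0.0062432 ≈ 0.176

0.176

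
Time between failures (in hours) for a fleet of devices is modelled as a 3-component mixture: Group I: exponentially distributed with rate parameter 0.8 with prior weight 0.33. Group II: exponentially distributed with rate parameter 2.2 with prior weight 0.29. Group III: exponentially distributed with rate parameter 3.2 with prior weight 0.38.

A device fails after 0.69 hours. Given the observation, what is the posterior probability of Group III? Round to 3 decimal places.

Apply Bayes' rule: the posterior for each component is proportional to its prior times its likelihood at x.
Component likelihoods at x = 0.69 hours:
  L_I = 0.460638
  L_II = 0.482129
  L_III = 0.351745
Multiply by the mixture weights:
  π_I·L_I = 0.33 × 0.460638 = 0.15201
  π_II·L_II = 0.29 × 0.482129 = 0.139818
  π_III·L_III = 0.38 × 0.351745 = 0.133663
Sum: 0.15201 + 0.139818 + 0.133663 = 0.425491
So the posterior for Group III is 0.133663 / 0.425491 ≈ 0.314.

0.314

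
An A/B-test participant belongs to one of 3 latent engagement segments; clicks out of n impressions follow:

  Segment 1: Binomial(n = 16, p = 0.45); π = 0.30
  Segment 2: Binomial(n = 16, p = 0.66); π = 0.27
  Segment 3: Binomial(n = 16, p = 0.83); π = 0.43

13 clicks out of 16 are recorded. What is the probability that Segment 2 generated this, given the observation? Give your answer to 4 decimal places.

0.2020

Apply Bayes' rule: the posterior for each component is proportional to its prior times its likelihood at x.
Evaluate each component's likelihood at the observed value:
  L_1 = C(16,13)·0.45^13·0.55^3 = 560·3.10286e-05·0.166375 = 0.00289094
  L_2 = C(16,13)·0.66^13·0.34^3 = 560·0.00450891·0.039304 = 0.0992421
  L_3 = C(16,13)·0.83^13·0.17^3 = 560·0.0887187·0.004913 = 0.24409
Multiply by the mixture weights:
  P(Z=1)·L_1 = 0.30 × 0.00289094 = 0.000867281
  P(Z=2)·L_2 = 0.27 × 0.0992421 = 0.0267954
  P(Z=3)·L_3 = 0.43 × 0.24409 = 0.104959
Denominator: 0.000867281 + 0.0267954 + 0.104959 = 0.132621
P(Segment 2 | x) = 0.0267954 / 0.132621 ≈ 0.2020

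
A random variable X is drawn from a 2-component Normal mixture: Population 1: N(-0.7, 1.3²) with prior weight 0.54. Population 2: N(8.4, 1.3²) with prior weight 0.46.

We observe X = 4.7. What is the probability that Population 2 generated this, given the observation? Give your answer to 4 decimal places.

P(component k | x) = π_k·f_k(x) / marginal(x), where marginal(x) = Σ_j π_j·f_j(x).
Normal densities:
  f_1 = (1/(1.3·√(2π)))·exp(−(4.7−-0.7)²/(2·1.3²)) = 0.306879·exp(-8.62722) = 5.49811e-05
  f_2 = (1/(1.3·√(2π)))·exp(−(4.7−8.4)²/(2·1.3²)) = 0.306879·exp(-4.05030) = 0.00534497
Prior × likelihood for each component:
  π_1·f_1 = 0.54 × 5.49811e-05 = 2.96898e-05
  π_2·f_2 = 0.46 × 0.00534497 = 0.00245869
Normaliser: 2.96898e-05 + 0.00245869 = 0.00248838
So the posterior for Population 2 is 0.00245869 / 0.00248838 ≈ 0.9881.

0.9881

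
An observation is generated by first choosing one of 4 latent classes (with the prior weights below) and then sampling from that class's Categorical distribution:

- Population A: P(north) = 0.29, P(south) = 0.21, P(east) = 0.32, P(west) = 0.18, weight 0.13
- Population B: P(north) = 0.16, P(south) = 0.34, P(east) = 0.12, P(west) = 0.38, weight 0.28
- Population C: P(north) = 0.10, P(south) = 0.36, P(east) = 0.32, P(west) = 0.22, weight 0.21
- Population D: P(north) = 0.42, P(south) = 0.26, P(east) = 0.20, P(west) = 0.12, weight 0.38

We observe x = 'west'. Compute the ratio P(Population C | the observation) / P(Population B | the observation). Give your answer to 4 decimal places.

The posterior odds equal the prior odds times the likelihood ratio: (w_i/w_j)·(f_i(x)/f_j(x)).
Component likelihoods at x = 'west':
  p_A = P(west | comp) = 0.18
  p_B = P(west | comp) = 0.38
  p_C = P(west | comp) = 0.22
  p_D = P(west | comp) = 0.12
Posterior odds = (w_C·p_C) / (w_B·p_B) = (0.21·0.22) / (0.28·0.38) = 0.0462 / 0.1064 ≈ 0.4342

0.4342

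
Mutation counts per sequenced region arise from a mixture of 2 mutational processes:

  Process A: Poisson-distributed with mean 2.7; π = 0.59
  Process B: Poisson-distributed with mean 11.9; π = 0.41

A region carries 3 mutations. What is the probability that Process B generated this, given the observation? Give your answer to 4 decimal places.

0.0060

The responsibility of component k is π_k f_k(x) divided by Σ_j π_j f_j(x).
Component likelihoods at x = 3 mutations:
  L_A = 0.220468
  L_B = 0.00190715
Weight by the priors:
  π_A·L_A = 0.59 × 0.220468 = 0.130076
  π_B·L_B = 0.41 × 0.00190715 = 0.000781932
Sum: 0.130076 + 0.000781932 = 0.130858
Responsibility of Process B: 0.000781932 / 0.130858 ≈ 0.0060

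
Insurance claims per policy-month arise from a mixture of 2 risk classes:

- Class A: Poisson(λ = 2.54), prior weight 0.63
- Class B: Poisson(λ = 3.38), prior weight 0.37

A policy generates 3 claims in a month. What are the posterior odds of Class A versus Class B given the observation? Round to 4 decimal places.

1.6738

The posterior odds equal the prior odds times the likelihood ratio: (π_i/π_j)·(f_i(x)/f_j(x)).
Evaluate each component's likelihood at the observed value:
  f_A = e^(−2.54)·2.54^3/3! = 0.215398
  f_B = e^(−3.38)·3.38^3/3! = 0.219121
Posterior odds = (π_A·f_A) / (π_B·f_B) = (0.63·0.215398) / (0.37·0.219121) = 0.135701 / 0.0810747 ≈ 1.6738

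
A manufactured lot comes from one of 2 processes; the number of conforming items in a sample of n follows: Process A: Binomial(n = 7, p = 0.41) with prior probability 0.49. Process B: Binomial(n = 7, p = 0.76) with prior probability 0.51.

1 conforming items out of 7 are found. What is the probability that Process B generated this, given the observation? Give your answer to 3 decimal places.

0.009

By Bayes' theorem, P(k | x) = π_k f_k(x) / Σ_j π_j f_j(x).
Binomial probabilities:
  L_A = 0.121058
  L_B = 0.00101667
Unnormalised posteriors:
  π_A·L_A = 0.49 × 0.121058 = 0.0593185
  π_B·L_B = 0.51 × 0.00101667 = 0.000518501
Denominator: 0.0593185 + 0.000518501 = 0.059837
P(Process B | the observation) ≈ 0.009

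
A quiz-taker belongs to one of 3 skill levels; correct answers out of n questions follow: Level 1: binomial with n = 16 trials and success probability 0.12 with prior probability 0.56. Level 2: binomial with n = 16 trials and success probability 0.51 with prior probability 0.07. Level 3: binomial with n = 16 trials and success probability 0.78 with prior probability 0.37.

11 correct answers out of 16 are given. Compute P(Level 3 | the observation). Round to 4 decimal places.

0.9117

By Bayes' theorem, P(k | x) = P(Z=k) f_k(x) / Σ_j P(Z=j) f_j(x).
Binomial probabilities:
  p_1 = C(16,11)·0.12^11·0.88^5 = 4368·7.43008e-11·0.527732 = 1.71273e-07
  p_2 = C(16,11)·0.51^11·0.49^5 = 4368·0.000607116·0.0282475 = 0.0749092
  p_3 = C(16,11)·0.78^11·0.22^5 = 4368·0.0650191·0.000515363 = 0.146365
Multiply by the mixture weights:
  P(Z=1)·p_1 = 0.56 × 1.71273e-07 = 9.59131e-08
  P(Z=2)·p_2 = 0.07 × 0.0749092 = 0.00524364
  P(Z=3)·p_3 = 0.37 × 0.146365 = 0.054155
Sum: 9.59131e-08 + 0.00524364 + 0.054155 = 0.0593987
So the posterior for Level 3 is 0.054155 / 0.0593987 ≈ 0.9117.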